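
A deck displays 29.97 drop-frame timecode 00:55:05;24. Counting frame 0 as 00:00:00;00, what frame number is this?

Complete 10-minute blocks: 5, each 17982 frames → 89910.
Remaining 5 whole minutes in the current block: 1800 + 4 × 1798 = 8992 frames.
Within the current minute: 5 × 30 + 24 − 2 = 172 (labels ;00/;01 skipped at this minute). Total = 89910 + 8992 + 172 = 99074.

99074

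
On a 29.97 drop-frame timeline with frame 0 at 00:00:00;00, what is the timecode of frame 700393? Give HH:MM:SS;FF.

Each 10-minute DF block holds 10 × 60 × 30 − 9 × 2 = 17982 frames. 700393 ÷ 17982 → 38 full blocks, remainder 17077.
Within the partial block the first minute is 1800 frames and each further minute 1798, so 9 further minute boundaries passed. Total skipped labels = 18 × 38 + 2 × 9 = 702.
Non-drop label index = 700393 + 702 = 701095; at 30 labels/s that is 06:29:29:25, i.e. DF 06:29:29;25.

06:29:29;25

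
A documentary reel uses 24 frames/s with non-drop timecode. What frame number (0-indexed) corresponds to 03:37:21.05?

Total seconds to the label: (3 × 3600 + 37 × 60 + 21) = 13041.
Frame index = 13041 × 24 + 5 = 312989.

312989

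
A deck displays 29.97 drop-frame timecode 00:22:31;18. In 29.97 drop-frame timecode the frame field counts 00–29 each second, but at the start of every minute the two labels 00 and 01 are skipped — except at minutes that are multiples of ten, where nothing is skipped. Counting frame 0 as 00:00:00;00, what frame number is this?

40508

Complete 10-minute blocks: 2, each 17982 frames → 35964.
Remaining 2 whole minutes in the current block: 1800 + 1 × 1798 = 3598 frames.
Within the current minute: 31 × 30 + 18 − 2 = 946 (labels ;00/;01 skipped at this minute). Total = 35964 + 3598 + 946 = 40508.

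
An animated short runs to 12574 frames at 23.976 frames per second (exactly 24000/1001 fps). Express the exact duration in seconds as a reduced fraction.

6293287/12000 seconds

Running time = 12574 ÷ (24000/1001) = 12574 × 1001/24000 = 6293287/12000 s.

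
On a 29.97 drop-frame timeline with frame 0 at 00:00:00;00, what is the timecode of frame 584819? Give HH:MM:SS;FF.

Each 10-minute DF block holds 10 × 60 × 30 − 9 × 2 = 17982 frames. 584819 ÷ 17982 → 32 full blocks, remainder 9395.
Within the partial block the first minute is 1800 frames and each further minute 1798, so 5 further minute boundaries passed. Total skipped labels = 18 × 32 + 2 × 5 = 586.
Non-drop label index = 584819 + 586 = 585405; at 30 labels/s that is 05:25:13:15, i.e. DF 05:25:13;15.

05:25:13;15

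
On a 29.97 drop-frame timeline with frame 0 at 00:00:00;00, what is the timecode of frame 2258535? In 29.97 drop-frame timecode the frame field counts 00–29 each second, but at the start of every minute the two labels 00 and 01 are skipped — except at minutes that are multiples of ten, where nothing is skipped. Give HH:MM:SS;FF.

Each 10-minute DF block holds 10 × 60 × 30 − 9 × 2 = 17982 frames. 2258535 ÷ 17982 → 125 full blocks, remainder 10785.
Within the partial block the first minute is 1800 frames and each further minute 1798, so 5 further minute boundaries passed. Total skipped labels = 18 × 125 + 2 × 5 = 2260.
Non-drop label index = 2258535 + 2260 = 2260795; at 30 labels/s that is 20:55:59:25, i.e. DF 20:55:59;25.

20:55:59;25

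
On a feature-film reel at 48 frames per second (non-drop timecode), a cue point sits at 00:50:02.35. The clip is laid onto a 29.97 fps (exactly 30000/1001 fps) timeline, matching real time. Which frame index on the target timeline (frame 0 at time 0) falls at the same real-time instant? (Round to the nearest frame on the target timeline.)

Source frame index: (0×3600 + 50×60 + 2) × 48 + 35 = 144131.
Real time: 144131 / (48) = 144131/48 s.
Target frame: (144131/48) × (30000/1001) = 6929375/77 ≈ 89991.883 → 89992.

frame 89992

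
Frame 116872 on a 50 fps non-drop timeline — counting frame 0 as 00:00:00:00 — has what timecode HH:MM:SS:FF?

00:38:57:22

116872 ÷ 50 = 2337 full seconds, remainder 22 frames.
2337 s = 0 h 38 min 57 s.
Timecode: 00:38:57:22.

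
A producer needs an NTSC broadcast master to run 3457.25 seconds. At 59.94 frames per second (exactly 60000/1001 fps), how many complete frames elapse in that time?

Frames = 3457.25 × 60000/1001 = 207435000/1001 ≈ 207227.7722.
Complete frames: 207227.

207227 frames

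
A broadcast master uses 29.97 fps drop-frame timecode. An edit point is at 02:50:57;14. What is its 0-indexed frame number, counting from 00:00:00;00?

307418

As if non-drop at 30 labels/s: (2 × 3600 + 50 × 60 + 57) × 30 + 14 = 307724.
Minute boundaries passed: 170; those not divisible by 10: 170 − 17 = 153; dropped labels = 2 × 153 = 306.
Actual frame index = 307724 − 306 = 307418.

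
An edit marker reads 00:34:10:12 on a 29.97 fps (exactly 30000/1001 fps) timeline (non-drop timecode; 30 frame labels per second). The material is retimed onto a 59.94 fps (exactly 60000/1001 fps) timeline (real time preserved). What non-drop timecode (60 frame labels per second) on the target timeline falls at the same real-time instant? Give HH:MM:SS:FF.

00:34:10:24

Source frame index: (0×3600 + 34×60 + 10) × 30 + 12 = 61512.
Real time: 61512 / (30000/1001) = 2565563/1250 s.
Target frame: (2565563/1250) × (60000/1001) = 123024.
At 60 labels/s: frame 123024 → 00:34:10:24.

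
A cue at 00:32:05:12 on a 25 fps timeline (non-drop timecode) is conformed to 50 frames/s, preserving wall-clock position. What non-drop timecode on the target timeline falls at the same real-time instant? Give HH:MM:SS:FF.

00:32:05:24

Source frame index: (0×3600 + 32×60 + 5) × 25 + 12 = 48137.
Real time: 48137 / (25) = 48137/25 s.
Target frame: (48137/25) × (50) = 96274.
At 50 labels/s: frame 96274 → 00:32:05:24.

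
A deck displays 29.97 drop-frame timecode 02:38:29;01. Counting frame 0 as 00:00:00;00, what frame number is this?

284985

As if non-drop at 30 labels/s: (2 × 3600 + 38 × 60 + 29) × 30 + 1 = 285271.
Minute boundaries passed: 158; those not divisible by 10: 158 − 15 = 143; dropped labels = 2 × 143 = 286.
Actual frame index = 285271 − 286 = 284985.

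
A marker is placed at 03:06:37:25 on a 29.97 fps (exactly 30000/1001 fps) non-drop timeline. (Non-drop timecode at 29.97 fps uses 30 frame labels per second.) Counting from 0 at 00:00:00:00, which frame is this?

Total seconds to the label: (3 × 3600 + 6 × 60 + 37) = 11197.
Frame index = 11197 × 30 + 25 = 335935.

frame 335935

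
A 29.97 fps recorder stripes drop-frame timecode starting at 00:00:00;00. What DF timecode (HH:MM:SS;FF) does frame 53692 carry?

00:29:51;16

Ten DF minutes hold 17982 frames, so frame 53692 lies in block 2 (frames 35964–53945) with 17728 frames into that block.
The block's first minute is 1800 frames and the rest 1798 each; 17728 frames reaches minute 9, so 2 × 18 + 9 × 2 = 54 labels have been skipped so far.
Adding those back, label number 53692 + 54 = 53746 at 30 labels/s is 1791 s + 16 f = 0 h 29 min 51 s frame 16, i.e. 00:29:51;16.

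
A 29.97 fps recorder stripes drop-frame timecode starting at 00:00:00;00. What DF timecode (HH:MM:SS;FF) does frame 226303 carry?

Ten DF minutes hold 17982 frames, so frame 226303 lies in block 12 (frames 215784–233765) with 10519 frames into that block.
The block's first minute is 1800 frames and the rest 1798 each; 10519 frames reaches minute 5, so 12 × 18 + 5 × 2 = 226 labels have been skipped so far.
Adding those back, label number 226303 + 226 = 226529 at 30 labels/s is 7550 s + 29 f = 2 h 5 min 50 s frame 29, i.e. 02:05:50;29.

02:05:50;29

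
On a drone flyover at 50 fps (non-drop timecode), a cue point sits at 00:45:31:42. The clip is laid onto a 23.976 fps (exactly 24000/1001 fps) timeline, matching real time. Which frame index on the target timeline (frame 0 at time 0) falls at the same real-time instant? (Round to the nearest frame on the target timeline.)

frame 65499

Source frame index: (0×3600 + 45×60 + 31) × 50 + 42 = 136592.
Real time: 136592 / (50) = 68296/25 s.
Target frame: (68296/25) × (24000/1001) = 65564160/1001 ≈ 65498.661 → 65499.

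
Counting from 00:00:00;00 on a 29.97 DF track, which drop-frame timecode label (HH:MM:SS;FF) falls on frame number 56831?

00:31:36;07

Each 10-minute DF block holds 10 × 60 × 30 − 9 × 2 = 17982 frames. 56831 ÷ 17982 → 3 full blocks, remainder 2885.
Within the partial block the first minute is 1800 frames and each further minute 1798, so 1 further minute boundary passed. Total skipped labels = 18 × 3 + 2 × 1 = 56.
Non-drop label index = 56831 + 56 = 56887; at 30 labels/s that is 00:31:36:07, i.e. DF 00:31:36;07.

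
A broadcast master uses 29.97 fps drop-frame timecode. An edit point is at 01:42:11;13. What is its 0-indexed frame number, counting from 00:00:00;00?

Complete 10-minute blocks: 10, each 17982 frames → 179820.
Remaining 2 whole minutes in the current block: 1800 + 1 × 1798 = 3598 frames.
Within the current minute: 11 × 30 + 13 − 2 = 341 (labels ;00/;01 skipped at this minute). Total = 179820 + 3598 + 341 = 183759.

183759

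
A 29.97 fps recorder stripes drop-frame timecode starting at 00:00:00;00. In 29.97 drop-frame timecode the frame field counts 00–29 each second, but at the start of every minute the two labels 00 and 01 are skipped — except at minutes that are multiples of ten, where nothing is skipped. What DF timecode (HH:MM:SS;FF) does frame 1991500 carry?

18:27:29;24

Ten DF minutes hold 17982 frames, so frame 1991500 lies in block 110 (frames 1978020–1996001) with 13480 frames into that block.
The block's first minute is 1800 frames and the rest 1798 each; 13480 frames reaches minute 7, so 110 × 18 + 7 × 2 = 1994 labels have been skipped so far.
Adding those back, label number 1991500 + 1994 = 1993494 at 30 labels/s is 66449 s + 24 f = 18 h 27 min 29 s frame 24, i.e. 18:27:29;24.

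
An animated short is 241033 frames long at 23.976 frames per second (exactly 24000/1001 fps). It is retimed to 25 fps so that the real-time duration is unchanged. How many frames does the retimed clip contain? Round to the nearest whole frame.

251327 frames

Frames at target rate = 241033 × (25) / (24000/1001) = 241274033/960 ≈ 251327.118.
Nearest whole frame: 251327.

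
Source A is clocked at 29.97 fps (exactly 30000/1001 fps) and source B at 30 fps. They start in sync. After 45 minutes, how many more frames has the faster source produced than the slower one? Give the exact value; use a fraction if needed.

81000/1001 frames

45 min = 2700 s.
A emits 30000/1001 × 2700 = 81000000/1001 frames; B emits 30 × 2700 = 81000.
Difference = 81000/1001 frames (≈ 80.9191); B is ahead of A.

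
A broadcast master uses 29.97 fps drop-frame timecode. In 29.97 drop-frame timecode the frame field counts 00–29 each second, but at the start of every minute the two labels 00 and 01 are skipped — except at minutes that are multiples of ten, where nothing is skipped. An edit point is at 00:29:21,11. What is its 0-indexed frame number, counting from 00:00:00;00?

52787

Complete 10-minute blocks: 2, each 17982 frames → 35964.
Remaining 9 whole minutes in the current block: 1800 + 8 × 1798 = 16184 frames.
Within the current minute: 21 × 30 + 11 − 2 = 639 (labels ;00/;01 skipped at this minute). Total = 35964 + 16184 + 639 = 52787.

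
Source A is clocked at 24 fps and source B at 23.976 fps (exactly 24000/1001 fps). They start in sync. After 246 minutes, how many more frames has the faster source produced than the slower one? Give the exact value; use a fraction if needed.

354240/1001 frames

246 min = 14760 s.
A emits 24 × 14760 = 354240 frames; B emits 24000/1001 × 14760 = 354240000/1001.
Difference = 354240/1001 frames (≈ 353.8861); B is behind A.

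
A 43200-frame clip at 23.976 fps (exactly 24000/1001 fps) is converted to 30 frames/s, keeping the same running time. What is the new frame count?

Target frames = source frames × (target rate / source rate) = 43200 × (30)/(24000/1001) = 43200 × 1001/800 = 54054.

54054 frames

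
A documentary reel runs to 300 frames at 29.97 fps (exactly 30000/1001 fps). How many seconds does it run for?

10.01 seconds

Running time = 300 / (30000/1001) = 10.01 s.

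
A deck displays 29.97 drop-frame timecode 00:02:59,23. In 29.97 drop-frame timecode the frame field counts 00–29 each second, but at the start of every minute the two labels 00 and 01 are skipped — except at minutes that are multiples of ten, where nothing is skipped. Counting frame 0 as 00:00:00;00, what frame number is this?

Complete 10-minute blocks: 0, each 17982 frames → 0.
Remaining 2 whole minutes in the current block: 1800 + 1 × 1798 = 3598 frames.
Within the current minute: 59 × 30 + 23 − 2 = 1791 (labels ;00/;01 skipped at this minute). Total = 0 + 3598 + 1791 = 5389.

5389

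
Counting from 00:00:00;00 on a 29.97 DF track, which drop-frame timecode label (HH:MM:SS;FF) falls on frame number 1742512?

16:09:01;28

Each 10-minute DF block holds 10 × 60 × 30 − 9 × 2 = 17982 frames. 1742512 ÷ 17982 → 96 full blocks, remainder 16240.
Within the partial block the first minute is 1800 frames and each further minute 1798, so 9 further minute boundaries passed. Total skipped labels = 18 × 96 + 2 × 9 = 1746.
Non-drop label index = 1742512 + 1746 = 1744258; at 30 labels/s that is 16:09:01:28, i.e. DF 16:09:01;28.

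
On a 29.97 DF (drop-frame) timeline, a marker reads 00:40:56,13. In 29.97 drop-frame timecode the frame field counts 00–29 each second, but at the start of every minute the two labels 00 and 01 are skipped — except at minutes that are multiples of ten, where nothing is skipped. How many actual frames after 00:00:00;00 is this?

As if non-drop at 30 labels/s: (0 × 3600 + 40 × 60 + 56) × 30 + 13 = 73693.
Minute boundaries passed: 40; those not divisible by 10: 40 − 4 = 36; dropped labels = 2 × 36 = 72.
Actual frame index = 73693 − 72 = 73621.

73621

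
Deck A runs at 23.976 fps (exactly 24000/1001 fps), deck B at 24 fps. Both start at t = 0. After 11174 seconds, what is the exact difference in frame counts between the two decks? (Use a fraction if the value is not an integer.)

268176/1001 frames

A emits 24000/1001 × 11174 = 268176000/1001 frames; B emits 24 × 11174 = 268176.
Difference = 268176/1001 frames (≈ 267.9081); B is ahead of A.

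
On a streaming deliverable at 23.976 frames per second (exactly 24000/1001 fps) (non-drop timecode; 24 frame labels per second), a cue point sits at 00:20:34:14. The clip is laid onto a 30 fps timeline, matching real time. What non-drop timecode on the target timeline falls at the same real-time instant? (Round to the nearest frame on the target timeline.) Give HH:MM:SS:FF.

00:20:35:25

Source frame index: (0×3600 + 20×60 + 34) × 24 + 14 = 29630.
Real time: 29630 / (24000/1001) = 2965963/2400 s.
Target frame: (2965963/2400) × (30) = 2965963/80 ≈ 37074.537 → 37075.
At 30 labels/s: frame 37075 → 00:20:35:25.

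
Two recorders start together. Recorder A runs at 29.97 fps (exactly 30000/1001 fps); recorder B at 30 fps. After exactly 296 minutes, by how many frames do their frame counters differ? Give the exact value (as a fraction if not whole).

532800/1001 frames

296 min = 17760 s.
A emits 30000/1001 × 17760 = 532800000/1001 frames; B emits 30 × 17760 = 532800.
Difference = 532800/1001 frames (≈ 532.2677); B is ahead of A.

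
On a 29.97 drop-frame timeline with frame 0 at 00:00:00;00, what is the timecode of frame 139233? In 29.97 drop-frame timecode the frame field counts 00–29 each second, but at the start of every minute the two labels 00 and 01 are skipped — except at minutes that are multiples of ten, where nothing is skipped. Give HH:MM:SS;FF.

Each 10-minute DF block holds 10 × 60 × 30 − 9 × 2 = 17982 frames. 139233 ÷ 17982 → 7 full blocks, remainder 13359.
Within the partial block the first minute is 1800 frames and each further minute 1798, so 7 further minute boundaries passed. Total skipped labels = 18 × 7 + 2 × 7 = 140.
Non-drop label index = 139233 + 140 = 139373; at 30 labels/s that is 01:17:25:23, i.e. DF 01:17:25;23.

01:17:25;23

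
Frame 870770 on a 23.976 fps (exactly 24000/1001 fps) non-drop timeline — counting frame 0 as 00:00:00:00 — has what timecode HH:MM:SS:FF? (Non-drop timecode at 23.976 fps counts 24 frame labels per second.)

870770 ÷ 24 = 36282 full seconds, remainder 2 frames.
36282 s = 10 h 4 min 42 s.
Timecode: 10:04:42:02.

10:04:42:02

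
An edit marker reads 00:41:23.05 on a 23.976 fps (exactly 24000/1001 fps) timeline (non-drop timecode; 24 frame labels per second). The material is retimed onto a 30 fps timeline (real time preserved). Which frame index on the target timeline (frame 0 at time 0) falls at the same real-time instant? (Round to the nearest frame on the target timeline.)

frame 74571

Source frame index: (0×3600 + 41×60 + 23) × 24 + 5 = 59597.
Real time: 59597 / (24000/1001) = 59656597/24000 s.
Target frame: (59656597/24000) × (30) = 59656597/800 ≈ 74570.746 → 74571.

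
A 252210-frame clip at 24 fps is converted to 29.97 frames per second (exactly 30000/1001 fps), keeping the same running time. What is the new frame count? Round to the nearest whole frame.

314948 frames

Frames at target rate = 252210 × (30000/1001) / (24) = 45037500/143 ≈ 314947.552.
Nearest whole frame: 314948.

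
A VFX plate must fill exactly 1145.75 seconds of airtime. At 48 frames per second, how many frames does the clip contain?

Frames = 1145.75 × 48 = 54996.

54996 frames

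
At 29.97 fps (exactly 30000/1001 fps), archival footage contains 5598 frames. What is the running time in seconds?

Running time = 5598 / (30000/1001) = 186.7866 s.

186.7866 seconds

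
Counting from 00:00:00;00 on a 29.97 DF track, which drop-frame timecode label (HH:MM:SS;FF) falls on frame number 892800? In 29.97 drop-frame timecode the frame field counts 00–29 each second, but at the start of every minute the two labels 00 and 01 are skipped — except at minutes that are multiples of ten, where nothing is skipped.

08:16:29;24

Each 10-minute DF block holds 10 × 60 × 30 − 9 × 2 = 17982 frames. 892800 ÷ 17982 → 49 full blocks, remainder 11682.
Within the partial block the first minute is 1800 frames and each further minute 1798, so 6 further minute boundaries passed. Total skipped labels = 18 × 49 + 2 × 6 = 894.
Non-drop label index = 892800 + 894 = 893694; at 30 labels/s that is 08:16:29:24, i.e. DF 08:16:29;24.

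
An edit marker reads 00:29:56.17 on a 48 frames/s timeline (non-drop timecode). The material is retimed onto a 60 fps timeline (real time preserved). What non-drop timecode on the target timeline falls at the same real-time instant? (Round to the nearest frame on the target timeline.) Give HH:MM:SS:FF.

00:29:56:21

Source frame index: (0×3600 + 29×60 + 56) × 48 + 17 = 86225.
Real time: 86225 / (48) = 86225/48 s.
Target frame: (86225/48) × (60) = 431125/4 ≈ 107781.250 → 107781.
At 60 labels/s: frame 107781 → 00:29:56:21.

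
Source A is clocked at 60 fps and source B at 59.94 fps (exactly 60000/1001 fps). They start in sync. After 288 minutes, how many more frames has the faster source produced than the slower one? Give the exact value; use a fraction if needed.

288 min = 17280 s.
A emits 60 × 17280 = 1036800 frames; B emits 60000/1001 × 17280 = 1036800000/1001.
Difference = 1036800/1001 frames (≈ 1035.7642); B is behind A.

1036800/1001 frames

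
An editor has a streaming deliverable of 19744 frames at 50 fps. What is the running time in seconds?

394.88 seconds

Running time = 19744 / (50) = 394.88 s.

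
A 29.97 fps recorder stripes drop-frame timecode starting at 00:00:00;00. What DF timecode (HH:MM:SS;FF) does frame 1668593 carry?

Ten DF minutes hold 17982 frames, so frame 1668593 lies in block 92 (frames 1654344–1672325) with 14249 frames into that block.
The block's first minute is 1800 frames and the rest 1798 each; 14249 frames reaches minute 7, so 92 × 18 + 7 × 2 = 1670 labels have been skipped so far.
Adding those back, label number 1668593 + 1670 = 1670263 at 30 labels/s is 55675 s + 13 f = 15 h 27 min 55 s frame 13, i.e. 15:27:55;13.

15:27:55;13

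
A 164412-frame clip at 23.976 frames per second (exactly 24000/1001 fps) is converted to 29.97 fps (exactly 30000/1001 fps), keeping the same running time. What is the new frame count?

Target frames = source frames × (target rate / source rate) = 164412 × (30000/1001)/(24000/1001) = 164412 × 5/4 = 205515.

205515 frames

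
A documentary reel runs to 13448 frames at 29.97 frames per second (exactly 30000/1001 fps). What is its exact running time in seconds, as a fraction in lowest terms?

1682681/3750 seconds

Running time = 13448 ÷ (30000/1001) = 13448 × 1001/30000 = 1682681/3750 s.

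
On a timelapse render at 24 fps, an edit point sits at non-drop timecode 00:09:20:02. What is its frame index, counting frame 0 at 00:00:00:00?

Total seconds to the label: (0 × 3600 + 9 × 60 + 20) = 560.
Frame index = 560 × 24 + 2 = 13442.

13442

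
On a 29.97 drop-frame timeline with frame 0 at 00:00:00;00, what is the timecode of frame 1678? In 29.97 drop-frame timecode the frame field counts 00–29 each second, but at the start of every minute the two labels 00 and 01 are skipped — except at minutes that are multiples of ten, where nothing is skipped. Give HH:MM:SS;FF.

00:00:55;28

Ten DF minutes hold 17982 frames, so frame 1678 lies in block 0 (frames 0–17981) with 1678 frames into that block.
The block's first minute is 1800 frames and the rest 1798 each; 1678 frames reaches minute 0, so 0 × 18 + 0 × 2 = 0 labels have been skipped so far.
Adding those back, label number 1678 + 0 = 1678 at 30 labels/s is 55 s + 28 f = 0 h 0 min 55 s frame 28, i.e. 00:00:55;28.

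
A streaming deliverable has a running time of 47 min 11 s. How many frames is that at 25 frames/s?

70775 frames

47 min 11 s = 2831 s.
Frames = 2831 × 25 = 70775.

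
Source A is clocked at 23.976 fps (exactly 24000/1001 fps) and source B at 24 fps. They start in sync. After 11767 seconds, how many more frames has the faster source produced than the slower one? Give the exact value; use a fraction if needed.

A emits 24000/1001 × 11767 = 40344000/143 frames; B emits 24 × 11767 = 282408.
Difference = 40344/143 frames (≈ 282.1259); B is ahead of A.

40344/143 frames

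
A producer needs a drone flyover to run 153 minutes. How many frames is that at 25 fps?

229500 frames

153 min = 9180 s.
Frames = 9180 × 25 = 229500.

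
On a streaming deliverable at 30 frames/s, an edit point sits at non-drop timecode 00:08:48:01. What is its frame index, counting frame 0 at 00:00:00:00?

frame 15841

Total seconds to the label: (0 × 3600 + 8 × 60 + 48) = 528.
Frame index = 528 × 30 + 1 = 15841.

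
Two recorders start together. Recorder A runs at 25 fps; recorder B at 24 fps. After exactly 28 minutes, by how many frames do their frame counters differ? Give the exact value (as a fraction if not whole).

28 min = 1680 s.
A emits 25 × 1680 = 42000 frames; B emits 24 × 1680 = 40320.
Difference = 1680 frames; B is behind A.

1680 frames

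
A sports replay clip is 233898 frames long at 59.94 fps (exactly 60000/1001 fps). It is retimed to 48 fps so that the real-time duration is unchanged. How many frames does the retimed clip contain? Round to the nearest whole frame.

187306 frames

Frames at target rate = 233898 × (48) / (60000/1001) = 117065949/625 ≈ 187305.518.
Nearest whole frame: 187306.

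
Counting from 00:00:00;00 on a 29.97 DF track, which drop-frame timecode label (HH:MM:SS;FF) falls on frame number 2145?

00:01:11;17

Ten DF minutes hold 17982 frames, so frame 2145 lies in block 0 (frames 0–17981) with 2145 frames into that block.
The block's first minute is 1800 frames and the rest 1798 each; 2145 frames reaches minute 1, so 0 × 18 + 1 × 2 = 2 labels have been skipped so far.
Adding those back, label number 2145 + 2 = 2147 at 30 labels/s is 71 s + 17 f = 0 h 1 min 11 s frame 17, i.e. 00:01:11;17.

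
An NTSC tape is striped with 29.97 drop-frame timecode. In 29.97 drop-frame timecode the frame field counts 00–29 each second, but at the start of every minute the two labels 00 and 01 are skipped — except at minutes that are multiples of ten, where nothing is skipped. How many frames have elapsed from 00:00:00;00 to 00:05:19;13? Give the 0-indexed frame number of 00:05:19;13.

9573

Complete 10-minute blocks: 0, each 17982 frames → 0.
Remaining 5 whole minutes in the current block: 1800 + 4 × 1798 = 8992 frames.
Within the current minute: 19 × 30 + 13 − 2 = 581 (labels ;00/;01 skipped at this minute). Total = 0 + 8992 + 581 = 9573.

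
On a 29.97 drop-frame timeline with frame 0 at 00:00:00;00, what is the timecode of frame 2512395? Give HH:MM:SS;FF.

Each 10-minute DF block holds 10 × 60 × 30 − 9 × 2 = 17982 frames. 2512395 ÷ 17982 → 139 full blocks, remainder 12897.
Within the partial block the first minute is 1800 frames and each further minute 1798, so 7 further minute boundaries passed. Total skipped labels = 18 × 139 + 2 × 7 = 2516.
Non-drop label index = 2512395 + 2516 = 2514911; at 30 labels/s that is 23:17:10:11, i.e. DF 23:17:10;11.

23:17:10;11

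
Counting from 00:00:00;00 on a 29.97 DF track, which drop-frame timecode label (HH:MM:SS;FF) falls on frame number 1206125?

11:10:44;11

Ten DF minutes hold 17982 frames, so frame 1206125 lies in block 67 (frames 1204794–1222775) with 1331 frames into that block.
The block's first minute is 1800 frames and the rest 1798 each; 1331 frames reaches minute 0, so 67 × 18 + 0 × 2 = 1206 labels have been skipped so far.
Adding those back, label number 1206125 + 1206 = 1207331 at 30 labels/s is 40244 s + 11 f = 11 h 10 min 44 s frame 11, i.e. 11:10:44;11.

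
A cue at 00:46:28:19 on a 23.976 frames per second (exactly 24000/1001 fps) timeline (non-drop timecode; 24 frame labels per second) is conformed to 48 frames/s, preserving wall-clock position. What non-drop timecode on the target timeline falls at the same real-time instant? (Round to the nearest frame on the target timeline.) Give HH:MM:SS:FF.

00:46:31:28

Source frame index: (0×3600 + 46×60 + 28) × 24 + 19 = 66931.
Real time: 66931 / (24000/1001) = 66997931/24000 s.
Target frame: (66997931/24000) × (48) = 66997931/500 ≈ 133995.862 → 133996.
At 48 labels/s: frame 133996 → 00:46:31:28.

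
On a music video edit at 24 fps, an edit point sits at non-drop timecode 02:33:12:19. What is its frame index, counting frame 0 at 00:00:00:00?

frame 220627

Total seconds to the label: (2 × 3600 + 33 × 60 + 12) = 9192.
Frame index = 9192 × 24 + 19 = 220627.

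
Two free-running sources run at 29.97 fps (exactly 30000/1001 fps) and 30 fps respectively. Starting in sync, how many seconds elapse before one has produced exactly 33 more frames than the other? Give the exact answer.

The gap grows by |30 − 30000/1001| = 30/1001 frames per second.
Time for a 33-frame gap: 33 ÷ (30/1001) = 1101.1 s.

1101.1 seconds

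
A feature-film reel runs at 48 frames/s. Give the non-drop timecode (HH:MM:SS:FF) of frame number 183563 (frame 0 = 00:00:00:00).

01:03:44:11

183563 ÷ 48 = 3824 full seconds, remainder 11 frames.
3824 s = 1 h 3 min 44 s.
Timecode: 01:03:44:11.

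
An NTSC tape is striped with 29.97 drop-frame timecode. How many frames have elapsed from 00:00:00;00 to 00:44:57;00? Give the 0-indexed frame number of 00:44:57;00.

As if non-drop at 30 labels/s: (0 × 3600 + 44 × 60 + 57) × 30 + 0 = 80910.
Minute boundaries passed: 44; those not divisible by 10: 44 − 4 = 40; dropped labels = 2 × 40 = 80.
Actual frame index = 80910 − 80 = 80830.

80830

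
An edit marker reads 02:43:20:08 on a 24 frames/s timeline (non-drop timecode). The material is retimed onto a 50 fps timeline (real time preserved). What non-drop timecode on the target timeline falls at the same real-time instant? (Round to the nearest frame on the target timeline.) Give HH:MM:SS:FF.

02:43:20:17

Source frame index: (2×3600 + 43×60 + 20) × 24 + 8 = 235208.
Real time: 235208 / (24) = 29401/3 s.
Target frame: (29401/3) × (50) = 1470050/3 ≈ 490016.667 → 490017.
At 50 labels/s: frame 490017 → 02:43:20:17.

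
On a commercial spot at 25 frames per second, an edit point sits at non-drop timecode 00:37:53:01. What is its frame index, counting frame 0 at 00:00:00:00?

frame 56826

Total seconds to the label: (0 × 3600 + 37 × 60 + 53) = 2273.
Frame index = 2273 × 25 + 1 = 56826.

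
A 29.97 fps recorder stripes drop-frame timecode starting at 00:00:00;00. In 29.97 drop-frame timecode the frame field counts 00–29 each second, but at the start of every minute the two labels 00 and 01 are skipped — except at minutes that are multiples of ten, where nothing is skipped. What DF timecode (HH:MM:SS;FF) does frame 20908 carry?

00:11:37;18

Ten DF minutes hold 17982 frames, so frame 20908 lies in block 1 (frames 17982–35963) with 2926 frames into that block.
The block's first minute is 1800 frames and the rest 1798 each; 2926 frames reaches minute 1, so 1 × 18 + 1 × 2 = 20 labels have been skipped so far.
Adding those back, label number 20908 + 20 = 20928 at 30 labels/s is 697 s + 18 f = 0 h 11 min 37 s frame 18, i.e. 00:11:37;18.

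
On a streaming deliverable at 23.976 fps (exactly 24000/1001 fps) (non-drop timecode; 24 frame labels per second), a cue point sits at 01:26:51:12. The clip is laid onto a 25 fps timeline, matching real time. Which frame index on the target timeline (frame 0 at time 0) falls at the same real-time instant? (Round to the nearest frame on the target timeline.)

Source frame index: (1×3600 + 26×60 + 51) × 24 + 12 = 125076.
Real time: 125076 / (24000/1001) = 10433423/2000 s.
Target frame: (10433423/2000) × (25) = 10433423/80 ≈ 130417.788 → 130418.

frame 130418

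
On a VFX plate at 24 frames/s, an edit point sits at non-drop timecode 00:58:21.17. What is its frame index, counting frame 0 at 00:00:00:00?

Total seconds to the label: (0 × 3600 + 58 × 60 + 21) = 3501.
Frame index = 3501 × 24 + 17 = 84041.

frame 84041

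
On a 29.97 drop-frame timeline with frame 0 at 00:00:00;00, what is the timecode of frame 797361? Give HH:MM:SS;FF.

07:23:25;09

Ten DF minutes hold 17982 frames, so frame 797361 lies in block 44 (frames 791208–809189) with 6153 frames into that block.
The block's first minute is 1800 frames and the rest 1798 each; 6153 frames reaches minute 3, so 44 × 18 + 3 × 2 = 798 labels have been skipped so far.
Adding those back, label number 797361 + 798 = 798159 at 30 labels/s is 26605 s + 9 f = 7 h 23 min 25 s frame 9, i.e. 07:23:25;09.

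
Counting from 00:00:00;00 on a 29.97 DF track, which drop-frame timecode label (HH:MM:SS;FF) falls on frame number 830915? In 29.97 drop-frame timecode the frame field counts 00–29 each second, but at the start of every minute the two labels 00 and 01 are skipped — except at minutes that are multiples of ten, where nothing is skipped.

07:42:04;27

Each 10-minute DF block holds 10 × 60 × 30 − 9 × 2 = 17982 frames. 830915 ÷ 17982 → 46 full blocks, remainder 3743.
Within the partial block the first minute is 1800 frames and each further minute 1798, so 2 further minute boundaries passed. Total skipped labels = 18 × 46 + 2 × 2 = 832.
Non-drop label index = 830915 + 832 = 831747; at 30 labels/s that is 07:42:04:27, i.e. DF 07:42:04;27.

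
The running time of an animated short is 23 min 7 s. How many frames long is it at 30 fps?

23 min 7 s = 1387 s.
Frames = 1387 × 30 = 41610.

41610 frames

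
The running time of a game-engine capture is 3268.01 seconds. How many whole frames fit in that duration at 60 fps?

196080 frames

Frames = 3268.01 × 60 = 980403/5 ≈ 196080.6000.
Complete frames: 196080.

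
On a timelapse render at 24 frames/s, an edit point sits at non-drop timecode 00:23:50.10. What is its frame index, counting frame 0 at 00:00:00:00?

frame 34330

Total seconds to the label: (0 × 3600 + 23 × 60 + 50) = 1430.
Frame index = 1430 × 24 + 10 = 34330.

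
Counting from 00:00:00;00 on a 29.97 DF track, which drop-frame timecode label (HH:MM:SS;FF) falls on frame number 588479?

Ten DF minutes hold 17982 frames, so frame 588479 lies in block 32 (frames 575424–593405) with 13055 frames into that block.
The block's first minute is 1800 frames and the rest 1798 each; 13055 frames reaches minute 7, so 32 × 18 + 7 × 2 = 590 labels have been skipped so far.
Adding those back, label number 588479 + 590 = 589069 at 30 labels/s is 19635 s + 19 f = 5 h 27 min 15 s frame 19, i.e. 05:27:15;19.

05:27:15;19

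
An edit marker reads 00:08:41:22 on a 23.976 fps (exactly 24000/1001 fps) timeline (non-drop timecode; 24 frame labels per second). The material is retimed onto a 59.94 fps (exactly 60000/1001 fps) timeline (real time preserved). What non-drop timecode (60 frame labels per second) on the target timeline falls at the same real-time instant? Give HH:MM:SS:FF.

Source frame index: (0×3600 + 8×60 + 41) × 24 + 22 = 12526.
Real time: 12526 / (24000/1001) = 6269263/12000 s.
Target frame: (6269263/12000) × (60000/1001) = 31315.
At 60 labels/s: frame 31315 → 00:08:41:55.

00:08:41:55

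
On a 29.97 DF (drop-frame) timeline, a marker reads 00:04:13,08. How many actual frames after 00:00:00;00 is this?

Complete 10-minute blocks: 0, each 17982 frames → 0.
Remaining 4 whole minutes in the current block: 1800 + 3 × 1798 = 7194 frames.
Within the current minute: 13 × 30 + 8 − 2 = 396 (labels ;00/;01 skipped at this minute). Total = 0 + 7194 + 396 = 7590.

7590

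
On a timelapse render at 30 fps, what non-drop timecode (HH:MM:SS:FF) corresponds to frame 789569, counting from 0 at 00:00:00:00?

07:18:38:29

789569 ÷ 30 = 26318 full seconds, remainder 29 frames.
26318 s = 7 h 18 min 38 s.
Timecode: 07:18:38:29.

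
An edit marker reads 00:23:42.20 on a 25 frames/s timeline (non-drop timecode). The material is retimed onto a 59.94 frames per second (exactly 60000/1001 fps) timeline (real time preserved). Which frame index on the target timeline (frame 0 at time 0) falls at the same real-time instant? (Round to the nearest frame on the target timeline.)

frame 85283

Source frame index: (0×3600 + 23×60 + 42) × 25 + 20 = 35570.
Real time: 35570 / (25) = 7114/5 s.
Target frame: (7114/5) × (60000/1001) = 85368000/1001 ≈ 85282.717 → 85283.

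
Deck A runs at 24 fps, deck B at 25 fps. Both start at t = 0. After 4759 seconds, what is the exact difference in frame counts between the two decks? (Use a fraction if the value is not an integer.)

A emits 24 × 4759 = 114216 frames; B emits 25 × 4759 = 118975.
Difference = 4759 frames; B is ahead of A.

4759 frames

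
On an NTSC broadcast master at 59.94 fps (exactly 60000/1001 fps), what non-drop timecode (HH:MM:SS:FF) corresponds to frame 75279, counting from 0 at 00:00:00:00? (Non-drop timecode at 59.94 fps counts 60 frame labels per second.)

00:20:54:39

75279 ÷ 60 = 1254 full seconds, remainder 39 frames.
1254 s = 0 h 20 min 54 s.
Timecode: 00:20:54:39.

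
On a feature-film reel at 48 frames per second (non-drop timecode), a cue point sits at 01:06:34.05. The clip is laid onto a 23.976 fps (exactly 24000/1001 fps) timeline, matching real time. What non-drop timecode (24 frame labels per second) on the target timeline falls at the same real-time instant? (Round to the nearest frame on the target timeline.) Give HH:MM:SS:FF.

01:06:30:03

Source frame index: (1×3600 + 6×60 + 34) × 48 + 5 = 191717.
Real time: 191717 / (48) = 191717/48 s.
Target frame: (191717/48) × (24000/1001) = 95858500/1001 ≈ 95762.737 → 95763.
At 24 labels/s: frame 95763 → 01:06:30:03.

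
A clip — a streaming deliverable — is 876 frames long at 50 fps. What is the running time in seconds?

Running time = 876 / (50) = 17.52 s.

17.52 seconds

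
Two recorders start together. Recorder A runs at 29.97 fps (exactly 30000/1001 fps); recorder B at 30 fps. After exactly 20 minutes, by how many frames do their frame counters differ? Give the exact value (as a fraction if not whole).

36000/1001 frames

20 min = 1200 s.
A emits 30000/1001 × 1200 = 36000000/1001 frames; B emits 30 × 1200 = 36000.
Difference = 36000/1001 frames (≈ 35.9640); B is ahead of A.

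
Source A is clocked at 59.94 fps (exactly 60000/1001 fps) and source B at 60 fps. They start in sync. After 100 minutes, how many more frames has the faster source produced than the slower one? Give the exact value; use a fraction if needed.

100 min = 6000 s.
A emits 60000/1001 × 6000 = 360000000/1001 frames; B emits 60 × 6000 = 360000.
Difference = 360000/1001 frames (≈ 359.6404); B is ahead of A.

360000/1001 frames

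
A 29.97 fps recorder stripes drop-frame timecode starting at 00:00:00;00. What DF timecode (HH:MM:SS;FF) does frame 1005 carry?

00:00:33;15

Each 10-minute DF block holds 10 × 60 × 30 − 9 × 2 = 17982 frames. 1005 ÷ 17982 → 0 full blocks, remainder 1005.
Within the partial block the first minute is 1800 frames and each further minute 1798, so 0 further minute boundaries passed. Total skipped labels = 18 × 0 + 2 × 0 = 0.
Non-drop label index = 1005 + 0 = 1005; at 30 labels/s that is 00:00:33:15, i.e. DF 00:00:33;15.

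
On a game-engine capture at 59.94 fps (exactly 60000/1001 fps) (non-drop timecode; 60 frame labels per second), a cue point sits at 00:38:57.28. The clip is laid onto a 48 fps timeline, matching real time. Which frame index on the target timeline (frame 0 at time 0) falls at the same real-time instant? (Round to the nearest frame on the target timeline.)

frame 112311

Source frame index: (0×3600 + 38×60 + 57) × 60 + 28 = 140248.
Real time: 140248 / (60000/1001) = 17548531/7500 s.
Target frame: (17548531/7500) × (48) = 70194124/625 ≈ 112310.598 → 112311.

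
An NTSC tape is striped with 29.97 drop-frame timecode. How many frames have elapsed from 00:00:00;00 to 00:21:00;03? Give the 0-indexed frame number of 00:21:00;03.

Complete 10-minute blocks: 2, each 17982 frames → 35964.
Remaining 1 whole minute in the current block: 1800 + 0 × 1798 = 1800 frames.
Within the current minute: 0 × 30 + 3 − 2 = 1 (labels ;00/;01 skipped at this minute). Total = 35964 + 1800 + 1 = 37765.

37765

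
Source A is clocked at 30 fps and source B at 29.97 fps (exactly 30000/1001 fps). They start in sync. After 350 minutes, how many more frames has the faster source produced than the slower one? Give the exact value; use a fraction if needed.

350 min = 21000 s.
A emits 30 × 21000 = 630000 frames; B emits 30000/1001 × 21000 = 90000000/143.
Difference = 90000/143 frames (≈ 629.3706); B is behind A.

90000/143 frames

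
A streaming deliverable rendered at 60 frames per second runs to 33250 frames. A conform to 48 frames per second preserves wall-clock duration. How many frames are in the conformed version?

26600 frames

Target frames = source frames × (target rate / source rate) = 33250 × (48)/(60) = 33250 × 4/5 = 26600.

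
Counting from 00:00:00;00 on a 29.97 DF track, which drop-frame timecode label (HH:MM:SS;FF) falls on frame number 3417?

Ten DF minutes hold 17982 frames, so frame 3417 lies in block 0 (frames 0–17981) with 3417 frames into that block.
The block's first minute is 1800 frames and the rest 1798 each; 3417 frames reaches minute 1, so 0 × 18 + 1 × 2 = 2 labels have been skipped so far.
Adding those back, label number 3417 + 2 = 3419 at 30 labels/s is 113 s + 29 f = 0 h 1 min 53 s frame 29, i.e. 00:01:53;29.

00:01:53;29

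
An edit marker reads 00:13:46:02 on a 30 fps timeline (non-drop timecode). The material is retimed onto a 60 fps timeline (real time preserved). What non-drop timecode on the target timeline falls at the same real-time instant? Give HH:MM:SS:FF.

Source frame index: (0×3600 + 13×60 + 46) × 30 + 2 = 24782.
Real time: 24782 / (30) = 12391/15 s.
Target frame: (12391/15) × (60) = 49564.
At 60 labels/s: frame 49564 → 00:13:46:04.

00:13:46:04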